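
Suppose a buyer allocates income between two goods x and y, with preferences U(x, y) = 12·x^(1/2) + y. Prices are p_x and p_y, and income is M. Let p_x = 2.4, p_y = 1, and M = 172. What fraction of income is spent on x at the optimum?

Set MRS = p_x/p_y: 6·x^(−1/2) = p_x/p_y.
Thus x* = (6·p_y/p_x)² — independent of M — with the rest of income spent on y.
Plugging in: x* = (6·1/2.4)² = 6.25, y* = 157.
Expenditure on x: 2.4·6.25 = 15; share = 0.0872.

share on x = 0.0872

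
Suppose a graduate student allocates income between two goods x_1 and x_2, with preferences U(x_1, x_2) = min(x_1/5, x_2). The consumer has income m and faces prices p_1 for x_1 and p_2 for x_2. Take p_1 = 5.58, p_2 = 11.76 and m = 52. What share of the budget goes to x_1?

With perfect complements, no substitution: consume in ratio x_1:x_2 = 5:1.
Budget: p_1·x_1 + p_2·(1/5)·x_1 = m, so (5·p_1 + p_2)·x_1 = 5·m.
Demand: x_1*(p_1,p_2,m) = 5·m/(5·p_1 + p_2), x_2* = m/(5·p_1 + p_2).
Here 5·5.58 + 11.76 = 39.66, giving x_1* = 6.5557 and x_2* = 1.3111.
Expenditure on x_1: 5.58·6.5557 = 36.5809; share = 0.7035.

share on x_1 = 0.7035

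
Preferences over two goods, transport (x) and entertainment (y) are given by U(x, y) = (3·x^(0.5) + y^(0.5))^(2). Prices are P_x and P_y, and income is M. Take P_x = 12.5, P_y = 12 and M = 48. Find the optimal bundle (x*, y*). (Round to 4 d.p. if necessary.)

x* = 3.4417, y* = 0.4149

MRS = MU_x/MU_y = 3·(y/x)^(0.5). Set equal to P_x/P_y.
Hence y/x = ((1/3)·P_x/P_y)^(1/(0.5)), i.e. raised to the 2 power.
With the ratio pinned down, the budget gives x* = M/(P_x + P_y·(y/x)) and y* = (y/x)·x*.
Numerically y/x = 0.120563, so x* = 48/(12.5 + 12·0.120563) = 3.4417 and y* = 0.120563·3.4417 = 0.4149.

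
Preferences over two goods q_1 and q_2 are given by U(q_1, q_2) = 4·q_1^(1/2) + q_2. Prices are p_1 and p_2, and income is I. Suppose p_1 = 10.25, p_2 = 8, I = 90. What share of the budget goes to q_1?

share on q_1 = 0.2775

Utility is quasi-linear in q_2; the FOC for q_1 is 2/√q_1 = p_1/p_2.
Thus q_1* = (2·p_2/p_1)² — independent of I — with the rest of income spent on q_2.
Plugging in: q_1* = (2·8/10.25)² = 2.4366, q_2* = 8.128.
Expenditure on q_1: 10.25·2.4366 = 24.9756; share = 0.2775.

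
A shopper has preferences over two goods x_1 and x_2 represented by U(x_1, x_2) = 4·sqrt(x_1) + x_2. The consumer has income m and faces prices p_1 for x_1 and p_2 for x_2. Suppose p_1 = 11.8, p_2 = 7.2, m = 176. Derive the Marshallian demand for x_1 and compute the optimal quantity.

Utility is quasi-linear in x_2; the FOC for x_1 is 2/√x_1 = p_1/p_2.
Solve: √x_1 = 2·p_2/p_1, so x_1*(p_1,p_2) = (2·p_2/p_1)², and x_2* = (m − p_1·x_1*)/p_2.
Plugging in: x_1* = (2·7.2/11.8)² = 1.4892.

x_1* = 1.4892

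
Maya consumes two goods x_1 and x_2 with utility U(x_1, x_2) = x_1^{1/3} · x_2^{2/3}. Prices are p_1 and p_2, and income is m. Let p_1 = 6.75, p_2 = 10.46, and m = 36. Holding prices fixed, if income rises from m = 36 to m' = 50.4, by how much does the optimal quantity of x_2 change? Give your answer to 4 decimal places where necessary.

Tangency: MRS = (1/2)·x_2/x_1 = p_1/p_2.
Rearranging, p_2·x_2 = 2·p_1·x_1. Substituting into the budget gives p_1·x_1·(1 + 2) = m.
Demand: x_1*(p_1,p_2,m) = 1/3·m/p_1 and x_2* = 2/3·m/p_2.
At p_1=6.75, p_2=10.46, m=36: x_2* = 2/3·36/10.46 = 2.2945.
At m' = 50.4: x_2* = 3.2122. Change: 3.2122 − 2.2945 = 0.9178.

Δx_2* = 0.9178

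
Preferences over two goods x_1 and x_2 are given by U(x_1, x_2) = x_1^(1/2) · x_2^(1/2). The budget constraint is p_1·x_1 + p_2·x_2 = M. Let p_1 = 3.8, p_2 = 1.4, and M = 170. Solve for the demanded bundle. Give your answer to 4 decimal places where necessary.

x_1* = 22.3684, x_2* = 60.7143

The MRS is x_2/x_1. Set MRS = p_1/p_2.
So 0.5·p_2·x_2 = 0.5·p_1·x_1; combined with the budget, a share 0.5 of income goes to x_1.
Demand: x_1*(p_1,p_2,M) = 0.5·M/p_1 and x_2* = 0.5·M/p_2.
At p_1=3.8, p_2=1.4, M=170: x_1* = 0.5·170/3.8 = 22.3684, x_2* = 60.7143.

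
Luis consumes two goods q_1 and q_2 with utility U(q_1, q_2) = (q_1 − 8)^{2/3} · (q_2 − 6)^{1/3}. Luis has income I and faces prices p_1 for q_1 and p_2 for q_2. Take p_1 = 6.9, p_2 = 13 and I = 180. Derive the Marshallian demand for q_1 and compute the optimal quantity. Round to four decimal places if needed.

Let q_1' = q_1−8, q_2' = q_2−6. MRS = 2·q_2'/q_1' = p_1/p_2.
Substituting into the budget: q_1* = 8 + 2/3·(I − 8·p_1 − 6·p_2)/p_1, and q_2* = 6 + 1/3·(…)/p_2.
Discretionary income = 180 − 8·6.9 − 6·13 = 46.8; q_1* = 8 + 2/3·46.8/6.9 = 12.5217.

q_1* = 12.5217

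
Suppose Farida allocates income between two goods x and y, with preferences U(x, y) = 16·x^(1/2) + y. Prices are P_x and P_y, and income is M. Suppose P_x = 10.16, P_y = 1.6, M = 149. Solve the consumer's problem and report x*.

x* = 1.5872

Set MRS = P_x/P_y: 8·x^(−1/2) = P_x/P_y.
Solve: √x = 8·P_y/P_x, so x*(P_x,P_y) = (8·P_y/P_x)², and y* = (M − P_x·x*)/P_y.
Plugging in: x* = (8·1.6/10.16)² = 1.5872.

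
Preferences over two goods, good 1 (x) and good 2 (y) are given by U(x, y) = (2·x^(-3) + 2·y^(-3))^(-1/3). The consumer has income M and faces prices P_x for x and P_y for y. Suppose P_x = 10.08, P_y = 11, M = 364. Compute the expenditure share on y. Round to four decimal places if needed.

share on y = 0.5164

MRS = MU_x/MU_y = (y/x)^(4). Set equal to P_x/P_y.
Hence y/x = (P_x/P_y)^(1/(4)), i.e. raised to the 0.25 power.
With the ratio pinned down, the budget gives x* = M/(P_x + P_y·(y/x)) and y* = (y/x)·x*.
Numerically y/x = 0.978401, so x* = 364/(10.08 + 11·0.978401) = 17.4644 and y* = 0.978401·17.4644 = 17.0872.
Expenditure on y: 11·17.0872 = 187.959; share = 0.5164.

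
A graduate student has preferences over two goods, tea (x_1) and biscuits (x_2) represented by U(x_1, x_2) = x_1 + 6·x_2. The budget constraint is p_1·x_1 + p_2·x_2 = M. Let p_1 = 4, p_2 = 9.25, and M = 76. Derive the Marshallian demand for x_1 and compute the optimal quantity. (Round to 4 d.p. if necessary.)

Numerically: x_1* = 0, x_2* = 8.2162.

x_1* = 0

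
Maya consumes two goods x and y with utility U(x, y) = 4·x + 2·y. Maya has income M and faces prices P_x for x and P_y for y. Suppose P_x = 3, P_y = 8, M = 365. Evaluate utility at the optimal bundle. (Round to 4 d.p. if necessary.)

Numerically: x* = 121.6667, y* = 0.
Utility at the optimum: U(121.6667, 0) = 486.6667.

V = 486.6667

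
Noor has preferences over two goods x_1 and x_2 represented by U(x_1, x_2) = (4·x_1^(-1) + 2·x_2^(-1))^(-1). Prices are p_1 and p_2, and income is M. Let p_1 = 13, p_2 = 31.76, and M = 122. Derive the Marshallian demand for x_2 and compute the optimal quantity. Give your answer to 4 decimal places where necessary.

From the CES first-order condition, 2·(x_2/x_1)^(2) = p_1/p_2.
Solve for the ratio: x_2/x_1 = [(1/2)·p_1/p_2]^(0.5).
Substitute x_2 = (x_2/x_1)·x_1 into the budget: x_1* = M/(p_1 + p_2·(x_2/x_1)).
Numerically x_2/x_1 = 0.452394, so x_1* = 122/(13 + 31.76·0.452394) = 4.4578 and x_2* = 0.452394·4.4578 = 2.0167.

x_2* = 2.0167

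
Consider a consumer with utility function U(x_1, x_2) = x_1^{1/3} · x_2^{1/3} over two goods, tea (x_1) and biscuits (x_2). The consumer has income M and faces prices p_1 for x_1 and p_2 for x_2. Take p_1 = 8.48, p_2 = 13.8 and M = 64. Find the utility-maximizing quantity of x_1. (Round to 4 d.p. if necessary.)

Demand: x_1*(p_1,p_2,M) = 0.5·M/p_1 and x_2* = 0.5·M/p_2.
At p_1=8.48, p_2=13.8, M=64: x_1* = 0.5·64/8.48 = 3.7736.

x_1* = 3.7736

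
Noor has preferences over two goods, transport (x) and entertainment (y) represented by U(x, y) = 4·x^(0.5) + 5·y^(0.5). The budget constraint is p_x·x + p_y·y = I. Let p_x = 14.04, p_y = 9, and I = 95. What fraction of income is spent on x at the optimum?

With the ratio pinned down, the budget gives x* = I/(p_x + p_y·(y/x)) and y* = (y/x)·x*.
Numerically y/x = 3.8025, so x* = 95/(14.04 + 9·3.8025) = 1.9684 and y* = 3.8025·1.9684 = 7.4848.
Expenditure on x: 14.04·1.9684 = 27.6364; share = 0.2909.

share on x = 0.2909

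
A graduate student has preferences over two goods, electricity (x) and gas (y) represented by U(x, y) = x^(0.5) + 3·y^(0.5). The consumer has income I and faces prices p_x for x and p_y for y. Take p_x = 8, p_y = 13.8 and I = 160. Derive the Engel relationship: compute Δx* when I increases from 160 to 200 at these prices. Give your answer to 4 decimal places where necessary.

From the CES first-order condition, (1/3)·(y/x)^(0.5) = p_x/p_y.
Solve for the ratio: y/x = [3·p_x/p_y]^(2).
With the ratio pinned down, the budget gives x* = I/(p_x + p_y·(y/x)) and y* = (y/x)·x*.
Numerically y/x = 3.024575, so x* = 160/(8 + 13.8·3.024575) = 3.2168.
At I' = 200: x* = 4.021. Change: 4.021 − 3.2168 = 0.8042.

Δx* = 0.8042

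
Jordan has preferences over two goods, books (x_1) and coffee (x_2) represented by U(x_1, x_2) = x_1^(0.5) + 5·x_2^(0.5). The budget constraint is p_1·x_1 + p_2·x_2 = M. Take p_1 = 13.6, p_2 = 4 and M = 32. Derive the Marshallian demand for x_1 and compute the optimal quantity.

x_1* = 0.0274

MRS = MU_x_1/MU_x_2 = (1/5)·(x_2/x_1)^(0.5). Set equal to p_1/p_2.
Hence x_2/x_1 = (5·p_1/p_2)^(1/(0.5)), i.e. raised to the 2 power.
Substitute x_2 = (x_2/x_1)·x_1 into the budget: x_1* = M/(p_1 + p_2·(x_2/x_1)).
Numerically x_2/x_1 = 289, so x_1* = 32/(13.6 + 4·289) = 0.0274.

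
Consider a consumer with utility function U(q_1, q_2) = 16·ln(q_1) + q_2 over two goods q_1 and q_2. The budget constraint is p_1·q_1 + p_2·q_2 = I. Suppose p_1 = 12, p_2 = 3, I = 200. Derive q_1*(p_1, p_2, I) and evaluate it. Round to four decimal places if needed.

MU_q_1 = 16/q_1, MU_q_2 = 1. Tangency: 16/q_1 = p_1/p_2.
So q_1*(p_1,p_2) = 16·p_2/p_1, independent of income; and q_2* = (I − 16·p_2)/p_2.
At the given prices: q_1* = 16·3/12 = 4.

q_1* = 4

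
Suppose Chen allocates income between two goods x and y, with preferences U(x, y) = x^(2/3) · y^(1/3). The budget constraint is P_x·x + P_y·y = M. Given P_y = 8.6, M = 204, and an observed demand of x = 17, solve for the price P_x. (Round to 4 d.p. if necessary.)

Tangency: MRS = 2·y/x = P_x/P_y.
So 2/3·P_y·y = 1/3·P_x·x; combined with the budget, a share 2/3 of income goes to x.
Demand: x*(P_x,P_y,M) = 2/3·M/P_x and y* = 1/3·M/P_y.
Set x* = 17 in the demand function and solve for P_x: P_x = 8.

P_x = 8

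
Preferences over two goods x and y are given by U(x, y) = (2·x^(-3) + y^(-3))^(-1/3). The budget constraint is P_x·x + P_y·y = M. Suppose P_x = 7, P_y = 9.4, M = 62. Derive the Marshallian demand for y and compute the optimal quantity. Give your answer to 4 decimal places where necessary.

MU_x ∝ 2·x^(-4), MU_y ∝ y^(-4), so MRS = 2·(y/x)^(4) = P_x/P_y.
Solve for the ratio: y/x = [(1/2)·P_x/P_y]^(0.25).
With the ratio pinned down, the budget gives x* = M/(P_x + P_y·(y/x)) and y* = (y/x)·x*.
Numerically y/x = 0.781151, so x* = 62/(7 + 9.4·0.781151) = 4.3227 and y* = 0.781151·4.3227 = 3.3767.

y* = 3.3767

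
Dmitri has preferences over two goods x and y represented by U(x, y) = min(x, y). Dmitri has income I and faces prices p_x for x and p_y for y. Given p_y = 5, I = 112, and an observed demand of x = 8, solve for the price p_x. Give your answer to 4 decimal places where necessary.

Leontief preferences: the optimum is at the kink where x/1 = y/1, i.e. y = x.
Budget: p_x·x + p_y·x = I, so (p_x + p_y)·x = I.
Demand: x*(p_x,p_y,I) = I/(p_x + p_y), y* = I/(p_x + p_y).
Set x* = 8 in the demand function and solve for p_x: p_x = 9.

p_x = 9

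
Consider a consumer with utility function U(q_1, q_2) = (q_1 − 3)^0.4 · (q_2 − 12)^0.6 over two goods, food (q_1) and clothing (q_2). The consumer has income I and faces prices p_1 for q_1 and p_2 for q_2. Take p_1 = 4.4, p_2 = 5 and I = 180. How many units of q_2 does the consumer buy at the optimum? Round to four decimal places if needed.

q_2* = 24.816

MRS = (2/3)·(q_2−12)/(q_1−3). Tangency with p_1/p_2 gives q_2−12 = (3/2)·(p_1/p_2)·(q_1−3).
After buying the subsistence bundle (3, 12), a share 0.4 of the remaining income goes to q_1: q_1* = 3 + 0.4·(I − 3p_1 − 12p_2)/p_1.
Discretionary income = 180 − 3·4.4 − 12·5 = 106.8; q_2* = 12 + 0.6·106.8/5 = 24.816.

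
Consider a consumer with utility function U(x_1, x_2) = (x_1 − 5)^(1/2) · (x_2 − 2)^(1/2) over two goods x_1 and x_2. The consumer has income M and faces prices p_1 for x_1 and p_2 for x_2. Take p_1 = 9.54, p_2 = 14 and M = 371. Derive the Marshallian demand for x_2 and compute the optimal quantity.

This is Cobb-Douglas in (x_1−5, x_2−2): tangency gives 0.5·p_2·(x_2−2) = 0.5·p_1·(x_1−5).
Substituting into the budget: x_1* = 5 + 0.5·(M − 5·p_1 − 2·p_2)/p_1, and x_2* = 2 + 0.5·(…)/p_2.
Discretionary income = 371 − 5·9.54 − 2·14 = 295.3; x_2* = 2 + 0.5·295.3/14 = 12.5464.

x_2* = 12.5464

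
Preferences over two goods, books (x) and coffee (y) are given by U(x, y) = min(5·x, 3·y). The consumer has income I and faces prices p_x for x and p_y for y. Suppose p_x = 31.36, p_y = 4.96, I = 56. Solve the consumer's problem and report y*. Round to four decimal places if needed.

y* = 2.3553

With perfect complements, no substitution: consume in ratio x:y = 3:5.
Budget: p_x·x + p_y·(5/3)·x = I, so (3·p_x + 5·p_y)·x = 3·I.
Demand: x*(p_x,p_y,I) = 3·I/(3·p_x + 5·p_y), y* = 5·I/(3·p_x + 5·p_y).
Here 3·31.36 + 5·4.96 = 118.88, giving y* = 2.3553.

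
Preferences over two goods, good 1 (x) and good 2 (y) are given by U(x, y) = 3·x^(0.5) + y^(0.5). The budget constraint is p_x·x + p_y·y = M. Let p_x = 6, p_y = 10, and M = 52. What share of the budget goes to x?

share on x = 0.9375

Substitute y = (y/x)·x into the budget: x* = M/(p_x + p_y·(y/x)).
Numerically y/x = 0.04, so x* = 52/(6 + 10·0.04) = 8.125 and y* = 0.04·8.125 = 0.325.
Expenditure on x: 6·8.125 = 48.75; share = 0.9375.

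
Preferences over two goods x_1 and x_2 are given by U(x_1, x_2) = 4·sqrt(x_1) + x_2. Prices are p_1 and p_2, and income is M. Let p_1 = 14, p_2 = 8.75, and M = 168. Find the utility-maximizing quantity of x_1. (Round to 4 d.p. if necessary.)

x_1* = 1.5625

Set MRS = p_1/p_2: 2·x_1^(−1/2) = p_1/p_2.
Solve: √x_1 = 2·p_2/p_1, so x_1*(p_1,p_2) = (2·p_2/p_1)², and x_2* = (M − p_1·x_1*)/p_2.
Plugging in: x_1* = (2·8.75/14)² = 1.5625.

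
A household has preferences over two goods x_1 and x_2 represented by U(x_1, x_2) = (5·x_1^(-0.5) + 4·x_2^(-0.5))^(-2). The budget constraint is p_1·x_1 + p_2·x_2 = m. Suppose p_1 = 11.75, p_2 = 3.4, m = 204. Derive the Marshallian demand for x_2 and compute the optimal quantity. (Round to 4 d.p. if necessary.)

MRS = MU_x_1/MU_x_2 = (5/4)·(x_2/x_1)^(1.5). Set equal to p_1/p_2.
Solve for the ratio: x_2/x_1 = [(4/5)·p_1/p_2]^(2/3).
Substitute x_2 = (x_2/x_1)·x_1 into the budget: x_1* = m/(p_1 + p_2·(x_2/x_1)).
Numerically x_2/x_1 = 1.969848, so x_1* = 204/(11.75 + 3.4·1.969848) = 11.0584 and x_2* = 1.969848·11.0584 = 21.7834.

x_2* = 21.7834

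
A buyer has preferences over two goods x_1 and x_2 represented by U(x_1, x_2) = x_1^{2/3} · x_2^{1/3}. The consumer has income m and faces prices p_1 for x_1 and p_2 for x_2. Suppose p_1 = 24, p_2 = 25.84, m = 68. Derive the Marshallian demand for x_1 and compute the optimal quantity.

Tangency: MRS = 2·x_2/x_1 = p_1/p_2.
Rearranging, p_2·x_2 = (1/2)·p_1·x_1. Substituting into the budget gives p_1·x_1·(1 + (1/2)) = m.
Demand: x_1*(p_1,p_2,m) = 2/3·m/p_1 and x_2* = 1/3·m/p_2.
At p_1=24, p_2=25.84, m=68: x_1* = 2/3·68/24 = 1.8889.

x_1* = 1.8889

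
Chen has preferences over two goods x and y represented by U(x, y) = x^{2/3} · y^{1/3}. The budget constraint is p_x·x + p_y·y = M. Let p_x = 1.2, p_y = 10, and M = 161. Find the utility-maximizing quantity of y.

Demand: x*(p_x,p_y,M) = 2/3·M/p_x and y* = 1/3·M/p_y.
At p_x=1.2, p_y=10, M=161: y* = 1/3·161/10 = 5.3667.

y* = 5.3667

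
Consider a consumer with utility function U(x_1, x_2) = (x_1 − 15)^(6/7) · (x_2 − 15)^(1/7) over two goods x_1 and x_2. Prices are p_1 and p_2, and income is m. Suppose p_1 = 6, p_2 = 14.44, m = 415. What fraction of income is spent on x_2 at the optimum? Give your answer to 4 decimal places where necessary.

Let x_1' = x_1−15, x_2' = x_2−15. MRS = 6·x_2'/x_1' = p_1/p_2.
Substituting into the budget: x_1* = 15 + 6/7·(m − 15·p_1 − 15·p_2)/p_1, and x_2* = 15 + 1/7·(…)/p_2.
Discretionary income = 415 − 15·6 − 15·14.44 = 108.4; x_1* = 15 + 6/7·108.4/6 = 30.4857; x_2* = 15 + 1/7·108.4/14.44 = 16.0724.
Expenditure on x_2: 14.44·16.0724 = 232.0857; share = 0.5592.

share on x_2 = 0.5592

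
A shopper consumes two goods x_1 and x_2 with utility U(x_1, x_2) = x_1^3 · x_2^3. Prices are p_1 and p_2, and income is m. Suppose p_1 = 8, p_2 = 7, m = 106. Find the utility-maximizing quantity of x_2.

The MRS is x_2/x_1. Set MRS = p_1/p_2.
So 3·p_2·x_2 = 3·p_1·x_1; combined with the budget, a share 0.5 of income goes to x_1.
Demand: x_1*(p_1,p_2,m) = 0.5·m/p_1 and x_2* = 0.5·m/p_2.
At p_1=8, p_2=7, m=106: x_2* = 0.5·106/7 = 7.5714.

x_2* = 7.5714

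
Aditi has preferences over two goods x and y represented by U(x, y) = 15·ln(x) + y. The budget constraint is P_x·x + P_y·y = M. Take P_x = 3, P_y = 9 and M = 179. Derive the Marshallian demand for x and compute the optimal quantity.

MU_x = 15/x, MU_y = 1. Tangency: 15/x = P_x/P_y.
So x*(P_x,P_y) = 15·P_y/P_x, independent of income; and y* = (M − 15·P_y)/P_y.
At the given prices: x* = 15·9/3 = 45.

x* = 45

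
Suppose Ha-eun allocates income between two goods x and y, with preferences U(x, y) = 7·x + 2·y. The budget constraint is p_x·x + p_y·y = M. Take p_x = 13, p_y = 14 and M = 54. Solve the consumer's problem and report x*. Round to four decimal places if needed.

x* = 4.1538

Perfect substitutes: compare marginal utility per dollar. 7/p_x vs 2/p_y → 0.5385 vs 0.1429.
x gives more utility per dollar, so spend all income on x: x* = M/p_x, y* = 0.
Numerically: x* = 4.1538, y* = 0.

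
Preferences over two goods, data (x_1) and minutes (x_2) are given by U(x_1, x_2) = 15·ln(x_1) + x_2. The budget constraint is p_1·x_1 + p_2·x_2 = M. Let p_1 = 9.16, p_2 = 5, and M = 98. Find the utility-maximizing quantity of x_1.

Set MRS = p_1/p_2: (15/x_1)/1 = p_1/p_2.
So x_1*(p_1,p_2) = 15·p_2/p_1, independent of income; and x_2* = (M − 15·p_2)/p_2.
At the given prices: x_1* = 15·5/9.16 = 8.1878.

x_1* = 8.1878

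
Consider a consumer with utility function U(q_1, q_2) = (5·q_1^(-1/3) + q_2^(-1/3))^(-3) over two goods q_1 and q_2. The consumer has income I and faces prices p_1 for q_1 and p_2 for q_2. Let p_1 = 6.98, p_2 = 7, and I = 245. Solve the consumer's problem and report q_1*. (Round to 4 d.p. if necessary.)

MU_q_1 ∝ 5·q_1^(-4/3), MU_q_2 ∝ q_2^(-4/3), so MRS = 5·(q_2/q_1)^(4/3) = p_1/p_2.
Solve for the ratio: q_2/q_1 = [(1/5)·p_1/p_2]^(0.75).
With the ratio pinned down, the budget gives q_1* = I/(p_1 + p_2·(q_2/q_1)) and q_2* = (q_2/q_1)·q_1*.
Numerically q_2/q_1 = 0.298429, so q_1* = 245/(6.98 + 7·0.298429) = 27.0151.

q_1* = 27.0151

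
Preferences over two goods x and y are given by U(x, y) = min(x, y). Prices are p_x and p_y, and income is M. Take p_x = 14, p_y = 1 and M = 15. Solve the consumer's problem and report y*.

Leontief preferences: the optimum is at the kink where x/1 = y/1, i.e. y = x.
Budget: p_x·x + p_y·x = M, so (p_x + p_y)·x = M.
Demand: x*(p_x,p_y,M) = M/(p_x + p_y), y* = M/(p_x + p_y).
Here 14 + 1 = 15, giving y* = 1.

y* = 1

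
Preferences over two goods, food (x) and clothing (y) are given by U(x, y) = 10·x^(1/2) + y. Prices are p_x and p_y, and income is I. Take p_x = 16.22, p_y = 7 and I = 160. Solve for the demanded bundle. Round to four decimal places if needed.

Solve: √x = 5·p_y/p_x, so x*(p_x,p_y) = (5·p_y/p_x)², and y* = (I − p_x·x*)/p_y.
Plugging in: x* = (5·7/16.22)² = 4.6562, y* = 12.068.

x* = 4.6562, y* = 12.068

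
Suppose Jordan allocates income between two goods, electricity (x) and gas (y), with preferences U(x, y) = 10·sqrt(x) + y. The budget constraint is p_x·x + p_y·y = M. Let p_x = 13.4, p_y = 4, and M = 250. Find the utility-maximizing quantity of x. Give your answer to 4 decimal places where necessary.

Solve: √x = 5·p_y/p_x, so x*(p_x,p_y) = (5·p_y/p_x)², and y* = (M − p_x·x*)/p_y.
Plugging in: x* = (5·4/13.4)² = 2.2277.

x* = 2.2277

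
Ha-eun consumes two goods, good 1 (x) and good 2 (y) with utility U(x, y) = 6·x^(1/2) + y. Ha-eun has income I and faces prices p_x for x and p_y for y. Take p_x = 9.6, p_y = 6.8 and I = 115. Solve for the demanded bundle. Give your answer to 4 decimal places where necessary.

x* = 4.5156, y* = 10.5368

Set MRS = p_x/p_y: 3·x^(−1/2) = p_x/p_y.
Solve: √x = 3·p_y/p_x, so x*(p_x,p_y) = (3·p_y/p_x)², and y* = (I − p_x·x*)/p_y.
Plugging in: x* = (3·6.8/9.6)² = 4.5156, y* = 10.5368.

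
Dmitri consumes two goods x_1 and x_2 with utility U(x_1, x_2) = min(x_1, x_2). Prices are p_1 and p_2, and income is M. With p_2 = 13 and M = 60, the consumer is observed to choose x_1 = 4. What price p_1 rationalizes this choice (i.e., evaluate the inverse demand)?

With perfect complements, no substitution: consume in ratio x_1:x_2 = 1:1.
Budget: p_1·x_1 + p_2·x_1 = M, so (p_1 + p_2)·x_1 = M.
Demand: x_1*(p_1,p_2,M) = M/(p_1 + p_2), x_2* = M/(p_1 + p_2).
Set x_1* = 4 in the demand function and solve for p_1: p_1 = 2.

p_1 = 2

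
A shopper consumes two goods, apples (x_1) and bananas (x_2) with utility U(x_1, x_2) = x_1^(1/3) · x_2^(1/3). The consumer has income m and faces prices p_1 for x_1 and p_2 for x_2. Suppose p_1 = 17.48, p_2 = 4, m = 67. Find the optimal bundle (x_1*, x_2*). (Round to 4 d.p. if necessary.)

x_1* = 1.9165, x_2* = 8.375

Tangency: MRS = x_2/x_1 = p_1/p_2.
So 1/3·p_2·x_2 = 1/3·p_1·x_1; combined with the budget, a share 0.5 of income goes to x_1.
Demand: x_1*(p_1,p_2,m) = 0.5·m/p_1 and x_2* = 0.5·m/p_2.
At p_1=17.48, p_2=4, m=67: x_1* = 0.5·67/17.48 = 1.9165, x_2* = 8.375.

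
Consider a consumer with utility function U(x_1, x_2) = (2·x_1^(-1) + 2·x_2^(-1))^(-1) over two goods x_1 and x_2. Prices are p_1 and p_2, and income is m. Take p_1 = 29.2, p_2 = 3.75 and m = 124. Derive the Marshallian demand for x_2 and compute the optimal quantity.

x_2* = 8.7237

From the CES first-order condition, (x_2/x_1)^(2) = p_1/p_2.
Solve for the ratio: x_2/x_1 = [p_1/p_2]^(0.5).
With the ratio pinned down, the budget gives x_1* = m/(p_1 + p_2·(x_2/x_1)) and x_2* = (x_2/x_1)·x_1*.
Numerically x_2/x_1 = 2.79046, so x_1* = 124/(29.2 + 3.75·2.79046) = 3.1262 and x_2* = 2.79046·3.1262 = 8.7237.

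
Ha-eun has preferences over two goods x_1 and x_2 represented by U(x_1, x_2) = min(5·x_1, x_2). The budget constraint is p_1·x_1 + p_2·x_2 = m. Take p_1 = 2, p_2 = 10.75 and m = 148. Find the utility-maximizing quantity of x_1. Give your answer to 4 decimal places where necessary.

Leontief preferences: the optimum is at the kink where x_1/1 = x_2/5, i.e. x_2 = 5·x_1.
Budget: p_1·x_1 + p_2·5·x_1 = m, so (p_1 + 5·p_2)·x_1 = m.
Demand: x_1*(p_1,p_2,m) = m/(p_1 + 5·p_2), x_2* = 5·m/(p_1 + 5·p_2).
Here 2 + 5·10.75 = 55.75, giving x_1* = 2.6547.

x_1* = 2.6547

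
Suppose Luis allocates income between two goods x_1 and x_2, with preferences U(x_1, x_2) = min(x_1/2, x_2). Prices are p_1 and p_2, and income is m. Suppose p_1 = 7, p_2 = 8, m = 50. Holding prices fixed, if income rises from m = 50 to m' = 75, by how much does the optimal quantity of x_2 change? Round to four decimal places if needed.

With perfect complements, no substitution: consume in ratio x_1:x_2 = 2:1.
Budget: p_1·x_1 + p_2·(1/2)·x_1 = m, so (2·p_1 + p_2)·x_1 = 2·m.
Demand: x_1*(p_1,p_2,m) = 2·m/(2·p_1 + p_2), x_2* = m/(2·p_1 + p_2).
Here 2·7 + 8 = 22, giving x_2* = 2.2727.
At m' = 75: x_2* = 3.4091. Change: 3.4091 − 2.2727 = 1.1364.

Δx_2* = 1.1364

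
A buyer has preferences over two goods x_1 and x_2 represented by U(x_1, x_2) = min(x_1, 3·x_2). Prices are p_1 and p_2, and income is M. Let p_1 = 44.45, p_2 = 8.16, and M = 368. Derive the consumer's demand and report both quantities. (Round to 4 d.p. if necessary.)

x_1* = 7.8016, x_2* = 2.6005

With perfect complements, no substitution: consume in ratio x_1:x_2 = 3:1.
Budget: p_1·x_1 + p_2·(1/3)·x_1 = M, so (3·p_1 + p_2)·x_1 = 3·M.
Demand: x_1*(p_1,p_2,M) = 3·M/(3·p_1 + p_2), x_2* = M/(3·p_1 + p_2).
Here 3·44.45 + 8.16 = 141.51, giving x_1* = 7.8016 and x_2* = 2.6005.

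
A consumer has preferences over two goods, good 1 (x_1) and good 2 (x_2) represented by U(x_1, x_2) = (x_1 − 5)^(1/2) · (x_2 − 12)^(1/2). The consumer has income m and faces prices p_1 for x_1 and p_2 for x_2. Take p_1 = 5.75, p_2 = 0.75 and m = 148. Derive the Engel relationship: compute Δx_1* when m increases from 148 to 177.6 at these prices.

This is Cobb-Douglas in (x_1−5, x_2−12): tangency gives 0.5·p_2·(x_2−12) = 0.5·p_1·(x_1−5).
Substituting into the budget: x_1* = 5 + 0.5·(m − 5·p_1 − 12·p_2)/p_1, and x_2* = 12 + 0.5·(…)/p_2.
Discretionary income = 148 − 5·5.75 − 12·0.75 = 110.25; x_1* = 5 + 0.5·110.25/5.75 = 14.587.
At m' = 177.6: x_1* = 17.1609. Change: 17.1609 − 14.587 = 2.5739.

Δx_1* = 2.5739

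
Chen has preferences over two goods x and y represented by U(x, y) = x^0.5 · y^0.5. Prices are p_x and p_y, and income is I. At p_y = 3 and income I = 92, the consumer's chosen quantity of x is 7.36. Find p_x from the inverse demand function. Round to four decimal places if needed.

p_x = 6.25

The MRS is y/x. Set MRS = p_x/p_y.
Rearranging, p_y·y = p_x·x. Substituting into the budget gives p_x·x·(1 + 1) = I.
Demand: x*(p_x,p_y,I) = 0.5·I/p_x and y* = 0.5·I/p_y.
Set x* = 7.36 in the demand function and solve for p_x: p_x = 6.25.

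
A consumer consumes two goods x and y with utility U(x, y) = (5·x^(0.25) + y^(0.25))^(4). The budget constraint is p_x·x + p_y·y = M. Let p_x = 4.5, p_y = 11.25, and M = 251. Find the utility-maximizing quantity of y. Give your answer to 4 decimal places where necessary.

MU_x ∝ 5·x^(-0.75), MU_y ∝ y^(-0.75), so MRS = 5·(y/x)^(0.75) = p_x/p_y.
Solve for the ratio: y/x = [(1/5)·p_x/p_y]^(4/3).
Substitute y = (y/x)·x into the budget: x* = M/(p_x + p_y·(y/x)).
Numerically y/x = 0.034471, so x* = 251/(4.5 + 11.25·0.034471) = 51.3524 and y* = 0.034471·51.3524 = 1.7702.

y* = 1.7702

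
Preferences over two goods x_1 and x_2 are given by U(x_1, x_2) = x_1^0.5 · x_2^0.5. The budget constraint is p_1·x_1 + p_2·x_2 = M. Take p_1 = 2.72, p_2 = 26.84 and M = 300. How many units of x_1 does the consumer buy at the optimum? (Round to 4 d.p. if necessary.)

x_1* = 55.1471

MU_x_1/MU_x_2 = (0.5·x_2)/(0.5·x_1); tangency sets this equal to p_1/p_2.
So 0.5·p_2·x_2 = 0.5·p_1·x_1; combined with the budget, a share 0.5 of income goes to x_1.
Demand: x_1*(p_1,p_2,M) = 0.5·M/p_1 and x_2* = 0.5·M/p_2.
At p_1=2.72, p_2=26.84, M=300: x_1* = 0.5·300/2.72 = 55.1471.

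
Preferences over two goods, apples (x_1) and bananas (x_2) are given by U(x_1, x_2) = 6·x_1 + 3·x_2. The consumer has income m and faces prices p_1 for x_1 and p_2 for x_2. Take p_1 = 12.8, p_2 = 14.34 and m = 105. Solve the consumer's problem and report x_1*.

x_1* = 8.2031

Linear utility — the consumer picks whichever good has higher MU/price: 6/12.8 = 0.4688 vs 3/14.34 = 0.2092.
x_1 gives more utility per dollar, so spend all income on x_1: x_1* = m/p_1, x_2* = 0.
Numerically: x_1* = 8.2031, x_2* = 0.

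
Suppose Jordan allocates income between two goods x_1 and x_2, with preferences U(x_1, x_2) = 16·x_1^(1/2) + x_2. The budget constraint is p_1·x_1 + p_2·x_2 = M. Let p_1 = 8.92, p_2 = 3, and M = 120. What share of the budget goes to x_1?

Utility is quasi-linear in x_2; the FOC for x_1 is 8/√x_1 = p_1/p_2.
Thus x_1* = (8·p_2/p_1)² — independent of M — with the rest of income spent on x_2.
Plugging in: x_1* = (8·3/8.92)² = 7.2392, x_2* = 18.4753.
Expenditure on x_1: 8.92·7.2392 = 64.574; share = 0.5381.

share on x_1 = 0.5381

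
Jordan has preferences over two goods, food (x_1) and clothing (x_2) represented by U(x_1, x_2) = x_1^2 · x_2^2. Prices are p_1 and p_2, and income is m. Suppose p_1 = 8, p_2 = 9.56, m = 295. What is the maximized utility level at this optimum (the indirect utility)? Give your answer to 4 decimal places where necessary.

Tangency: MRS = x_2/x_1 = p_1/p_2.
So 2·p_2·x_2 = 2·p_1·x_1; combined with the budget, a share 0.5 of income goes to x_1.
Demand: x_1*(p_1,p_2,m) = 0.5·m/p_1 and x_2* = 0.5·m/p_2.
At p_1=8, p_2=9.56, m=295: x_1* = 0.5·295/8 = 18.4375, x_2* = 15.4289.
Utility at the optimum: U(18.4375, 15.4289) = 80923.0649.

V = 80923.0649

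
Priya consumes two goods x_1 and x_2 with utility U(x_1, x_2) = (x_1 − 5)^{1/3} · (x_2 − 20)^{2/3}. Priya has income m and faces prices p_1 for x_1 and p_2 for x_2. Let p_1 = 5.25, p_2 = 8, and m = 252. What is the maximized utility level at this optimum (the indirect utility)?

V = 5.0044

Substituting into the budget: x_1* = 5 + 1/3·(m − 5·p_1 − 20·p_2)/p_1, and x_2* = 20 + 2/3·(…)/p_2.
Discretionary income = 252 − 5·5.25 − 20·8 = 65.75; x_1* = 5 + 1/3·65.75/5.25 = 9.1746; x_2* = 20 + 2/3·65.75/8 = 25.4792.
Utility at the optimum: U(9.1746, 25.4792) = 5.0044.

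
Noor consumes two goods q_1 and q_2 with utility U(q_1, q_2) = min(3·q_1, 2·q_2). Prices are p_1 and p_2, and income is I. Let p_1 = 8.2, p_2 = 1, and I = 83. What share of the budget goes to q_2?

With perfect complements, no substitution: consume in ratio q_1:q_2 = 2:3.
Budget: p_1·q_1 + p_2·(3/2)·q_1 = I, so (2·p_1 + 3·p_2)·q_1 = 2·I.
Demand: q_1*(p_1,p_2,I) = 2·I/(2·p_1 + 3·p_2), q_2* = 3·I/(2·p_1 + 3·p_2).
Here 2·8.2 + 3·1 = 19.4, giving q_1* = 8.5567 and q_2* = 12.8351.
Expenditure on q_2: 1·12.8351 = 12.8351; share = 0.1546.

share on q_2 = 0.1546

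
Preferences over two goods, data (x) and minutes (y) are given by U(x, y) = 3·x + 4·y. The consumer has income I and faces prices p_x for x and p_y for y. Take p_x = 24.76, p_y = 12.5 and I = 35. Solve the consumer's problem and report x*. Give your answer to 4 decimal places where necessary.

Linear utility — the consumer picks whichever good has higher MU/price: 3/24.76 = 0.1212 vs 4/12.5 = 0.32.
y gives more utility per dollar, so spend all income on y: y* = I/p_y, x* = 0.
Numerically: x* = 0, y* = 2.8.

x* = 0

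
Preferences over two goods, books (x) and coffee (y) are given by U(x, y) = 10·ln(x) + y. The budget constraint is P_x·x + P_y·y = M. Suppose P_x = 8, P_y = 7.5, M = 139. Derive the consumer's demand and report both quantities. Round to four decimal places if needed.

Set MRS = P_x/P_y: (10/x)/1 = P_x/P_y.
So x*(P_x,P_y) = 10·P_y/P_x, independent of income; and y* = (M − 10·P_y)/P_y.
At the given prices: x* = 10·7.5/8 = 9.375, and y* = 8.5333.

x* = 9.375, y* = 8.5333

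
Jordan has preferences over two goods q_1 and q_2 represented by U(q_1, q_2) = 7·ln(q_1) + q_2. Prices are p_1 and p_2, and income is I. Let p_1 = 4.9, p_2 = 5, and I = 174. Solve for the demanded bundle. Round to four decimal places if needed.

MU_q_1 = 7/q_1, MU_q_2 = 1. Tangency: 7/q_1 = p_1/p_2.
So q_1*(p_1,p_2) = 7·p_2/p_1, independent of income; and q_2* = (I − 7·p_2)/p_2.
At the given prices: q_1* = 7·5/4.9 = 7.1429, and q_2* = 27.8.

q_1* = 7.1429, q_2* = 27.8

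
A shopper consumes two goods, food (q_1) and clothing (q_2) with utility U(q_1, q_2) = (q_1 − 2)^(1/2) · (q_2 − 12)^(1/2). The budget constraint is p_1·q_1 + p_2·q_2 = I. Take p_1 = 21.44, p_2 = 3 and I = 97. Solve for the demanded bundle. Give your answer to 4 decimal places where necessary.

q_1* = 2.4226, q_2* = 15.02

Let q_1' = q_1−2, q_2' = q_2−12. MRS = q_2'/q_1' = p_1/p_2.
Substituting into the budget: q_1* = 2 + 0.5·(I − 2·p_1 − 12·p_2)/p_1, and q_2* = 12 + 0.5·(…)/p_2.
Discretionary income = 97 − 2·21.44 − 12·3 = 18.12; q_1* = 2 + 0.5·18.12/21.44 = 2.4226; q_2* = 12 + 0.5·18.12/3 = 15.02.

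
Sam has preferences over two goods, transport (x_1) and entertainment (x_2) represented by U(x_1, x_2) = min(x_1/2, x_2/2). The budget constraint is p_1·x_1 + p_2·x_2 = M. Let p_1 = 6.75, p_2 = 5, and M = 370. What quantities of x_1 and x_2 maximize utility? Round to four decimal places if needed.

With perfect complements, no substitution: consume in ratio x_1:x_2 = 2:2.
Budget: p_1·x_1 + p_2·x_1 = M, so (2·p_1 + 2·p_2)·x_1 = 2·M.
Demand: x_1*(p_1,p_2,M) = 2·M/(2·p_1 + 2·p_2), x_2* = 2·M/(2·p_1 + 2·p_2).
Here 2·6.75 + 2·5 = 23.5, giving x_1* = 31.4894 and x_2* = 31.4894.

x_1* = 31.4894, x_2* = 31.4894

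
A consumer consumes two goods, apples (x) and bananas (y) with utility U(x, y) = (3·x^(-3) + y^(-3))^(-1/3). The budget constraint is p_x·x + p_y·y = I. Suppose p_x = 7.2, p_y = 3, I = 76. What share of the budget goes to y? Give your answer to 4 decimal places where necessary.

Numerically y/x = 0.945742, so x* = 76/(7.2 + 3·0.945742) = 7.5718 and y* = 0.945742·7.5718 = 7.161.
Expenditure on y: 3·7.161 = 21.4829; share = 0.2827.

share on y = 0.2827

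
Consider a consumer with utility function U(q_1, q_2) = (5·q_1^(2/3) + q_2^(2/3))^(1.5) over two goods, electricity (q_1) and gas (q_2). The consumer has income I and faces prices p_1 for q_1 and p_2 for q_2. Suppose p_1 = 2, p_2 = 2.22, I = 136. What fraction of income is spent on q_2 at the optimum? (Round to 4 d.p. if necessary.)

MU_q_1 ∝ 5·q_1^(-1/3), MU_q_2 ∝ q_2^(-1/3), so MRS = 5·(q_2/q_1)^(1/3) = p_1/p_2.
Solve for the ratio: q_2/q_1 = [(1/5)·p_1/p_2]^(3).
With the ratio pinned down, the budget gives q_1* = I/(p_1 + p_2·(q_2/q_1)) and q_2* = (q_2/q_1)·q_1*.
Numerically q_2/q_1 = 0.00585, so q_1* = 136/(2 + 2.22·0.00585) = 67.5613 and q_2* = 0.00585·67.5613 = 0.3952.
Expenditure on q_2: 2.22·0.3952 = 0.8773; share = 0.0065.

share on q_2 = 0.0065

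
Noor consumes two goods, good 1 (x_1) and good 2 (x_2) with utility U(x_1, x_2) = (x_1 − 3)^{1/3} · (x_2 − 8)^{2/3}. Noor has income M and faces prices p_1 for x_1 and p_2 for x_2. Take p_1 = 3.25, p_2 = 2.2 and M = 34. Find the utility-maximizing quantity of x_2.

x_2* = 10.0152

This is Cobb-Douglas in (x_1−3, x_2−8): tangency gives 1/3·p_2·(x_2−8) = 2/3·p_1·(x_1−3).
After buying the subsistence bundle (3, 8), a share 1/3 of the remaining income goes to x_1: x_1* = 3 + 1/3·(M − 3p_1 − 8p_2)/p_1.
Discretionary income = 34 − 3·3.25 − 8·2.2 = 6.65; x_2* = 8 + 2/3·6.65/2.2 = 10.0152.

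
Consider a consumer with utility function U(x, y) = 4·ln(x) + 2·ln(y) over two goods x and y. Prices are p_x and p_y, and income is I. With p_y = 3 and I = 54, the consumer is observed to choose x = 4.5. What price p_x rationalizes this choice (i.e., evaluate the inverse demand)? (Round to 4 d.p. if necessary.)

MU_x/MU_y = (4·y)/(2·x); tangency sets this equal to p_x/p_y.
So 4·p_y·y = 2·p_x·x; combined with the budget, a share 2/3 of income goes to x.
Demand: x*(p_x,p_y,I) = 2/3·I/p_x and y* = 1/3·I/p_y.
Set x* = 4.5 in the demand function and solve for p_x: p_x = 8.

p_x = 8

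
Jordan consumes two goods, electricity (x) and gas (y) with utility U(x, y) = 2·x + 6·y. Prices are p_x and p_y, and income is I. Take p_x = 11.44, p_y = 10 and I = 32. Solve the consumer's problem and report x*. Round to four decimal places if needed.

x* = 0

Perfect substitutes: compare marginal utility per dollar. 2/p_x vs 6/p_y → 0.1748 vs 0.6.
y gives more utility per dollar, so spend all income on y: y* = I/p_y, x* = 0.
Numerically: x* = 0, y* = 3.2.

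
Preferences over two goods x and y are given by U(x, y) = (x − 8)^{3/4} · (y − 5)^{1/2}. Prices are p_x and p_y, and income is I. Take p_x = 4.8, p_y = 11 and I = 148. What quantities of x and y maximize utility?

x* = 14.825, y* = 6.9855

Discretionary income = 148 − 8·4.8 − 5·11 = 54.6; x* = 8 + 0.6·54.6/4.8 = 14.825; y* = 5 + 0.4·54.6/11 = 6.9855.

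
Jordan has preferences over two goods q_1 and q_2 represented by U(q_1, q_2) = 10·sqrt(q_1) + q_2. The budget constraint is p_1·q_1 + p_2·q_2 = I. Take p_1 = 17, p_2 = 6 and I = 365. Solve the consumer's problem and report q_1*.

Set MRS = p_1/p_2: 5·q_1^(−1/2) = p_1/p_2.
Thus q_1* = (5·p_2/p_1)² — independent of I — with the rest of income spent on q_2.
Plugging in: q_1* = (5·6/17)² = 3.1142.

q_1* = 3.1142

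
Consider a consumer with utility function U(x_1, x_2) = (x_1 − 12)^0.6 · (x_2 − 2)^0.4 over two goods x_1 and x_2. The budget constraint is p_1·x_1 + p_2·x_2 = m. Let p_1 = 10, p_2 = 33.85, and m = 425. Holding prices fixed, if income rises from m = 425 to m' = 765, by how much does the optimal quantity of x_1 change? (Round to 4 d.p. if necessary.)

Δx_1* = 20.4

Let x_1' = x_1−12, x_2' = x_2−2. MRS = (3/2)·x_2'/x_1' = p_1/p_2.
Substituting into the budget: x_1* = 12 + 0.6·(m − 12·p_1 − 2·p_2)/p_1, and x_2* = 2 + 0.4·(…)/p_2.
Discretionary income = 425 − 12·10 − 2·33.85 = 237.3; x_1* = 12 + 0.6·237.3/10 = 26.238.
At m' = 765: x_1* = 46.638. Change: 46.638 − 26.238 = 20.4.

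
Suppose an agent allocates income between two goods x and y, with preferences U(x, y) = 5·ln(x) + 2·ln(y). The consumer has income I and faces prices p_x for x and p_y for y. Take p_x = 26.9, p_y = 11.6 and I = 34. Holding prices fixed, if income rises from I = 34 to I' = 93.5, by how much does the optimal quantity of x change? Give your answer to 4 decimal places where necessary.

The MRS is (5/2)·y/x. Set MRS = p_x/p_y.
So 5·p_y·y = 2·p_x·x; combined with the budget, a share 5/7 of income goes to x.
Demand: x*(p_x,p_y,I) = 5/7·I/p_x and y* = 2/7·I/p_y.
At p_x=26.9, p_y=11.6, I=34: x* = 5/7·34/26.9 = 0.9028.
At I' = 93.5: x* = 2.4827. Change: 2.4827 − 0.9028 = 1.5799.

Δx* = 1.5799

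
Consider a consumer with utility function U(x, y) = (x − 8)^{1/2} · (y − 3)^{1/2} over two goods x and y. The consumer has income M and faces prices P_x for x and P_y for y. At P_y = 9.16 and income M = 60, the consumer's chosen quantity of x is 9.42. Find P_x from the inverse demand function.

MRS = (y−3)/(x−8). Tangency with P_x/P_y gives y−3 = (P_x/P_y)·(x−8).
After buying the subsistence bundle (8, 3), a share 0.5 of the remaining income goes to x: x* = 8 + 0.5·(M − 8P_x − 3P_y)/P_x.
Set x* = 9.42 in the demand function and solve for P_x: P_x = 3.

P_x = 3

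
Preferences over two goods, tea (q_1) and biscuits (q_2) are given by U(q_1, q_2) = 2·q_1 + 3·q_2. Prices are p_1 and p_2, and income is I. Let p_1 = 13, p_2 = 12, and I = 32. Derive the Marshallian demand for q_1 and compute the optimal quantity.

Perfect substitutes: compare marginal utility per dollar. 2/p_1 vs 3/p_2 → 0.1538 vs 0.25.
q_2 gives more utility per dollar, so spend all income on q_2: q_2* = I/p_2, q_1* = 0.
Numerically: q_1* = 0, q_2* = 2.6667.

q_1* = 0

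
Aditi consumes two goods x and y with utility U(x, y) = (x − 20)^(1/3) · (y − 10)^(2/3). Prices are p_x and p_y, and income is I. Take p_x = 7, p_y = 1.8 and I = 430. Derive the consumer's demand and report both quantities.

Let x' = x−20, y' = y−10. MRS = (1/2)·y'/x' = p_x/p_y.
After buying the subsistence bundle (20, 10), a share 1/3 of the remaining income goes to x: x* = 20 + 1/3·(I − 20p_x − 10p_y)/p_x.
Discretionary income = 430 − 20·7 − 10·1.8 = 272; x* = 20 + 1/3·272/7 = 32.9524; y* = 10 + 2/3·272/1.8 = 110.7407.

x* = 32.9524, y* = 110.7407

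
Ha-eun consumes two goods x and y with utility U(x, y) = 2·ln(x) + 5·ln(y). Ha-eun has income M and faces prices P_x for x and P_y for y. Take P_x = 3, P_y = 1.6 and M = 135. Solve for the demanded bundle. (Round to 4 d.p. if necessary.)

x* = 12.8571, y* = 60.2679

The MRS is (2/5)·y/x. Set MRS = P_x/P_y.
Rearranging, P_y·y = (5/2)·P_x·x. Substituting into the budget gives P_x·x·(1 + (5/2)) = M.
Demand: x*(P_x,P_y,M) = 2/7·M/P_x and y* = 5/7·M/P_y.
At P_x=3, P_y=1.6, M=135: x* = 2/7·135/3 = 12.8571, y* = 60.2679.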